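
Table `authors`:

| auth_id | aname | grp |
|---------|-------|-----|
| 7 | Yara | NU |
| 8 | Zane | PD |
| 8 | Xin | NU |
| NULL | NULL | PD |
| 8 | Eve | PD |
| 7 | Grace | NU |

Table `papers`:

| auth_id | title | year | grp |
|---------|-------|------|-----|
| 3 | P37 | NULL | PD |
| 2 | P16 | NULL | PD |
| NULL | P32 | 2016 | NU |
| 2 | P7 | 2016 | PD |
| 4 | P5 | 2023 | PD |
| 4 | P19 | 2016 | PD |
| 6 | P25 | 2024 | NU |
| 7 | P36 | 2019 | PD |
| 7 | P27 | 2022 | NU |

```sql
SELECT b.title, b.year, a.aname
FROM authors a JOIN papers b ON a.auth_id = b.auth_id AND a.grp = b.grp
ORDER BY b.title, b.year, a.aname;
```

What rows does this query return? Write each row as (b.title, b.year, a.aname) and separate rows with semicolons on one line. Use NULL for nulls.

(P27, 2022, Grace); (P27, 2022, Yara)

INNER JOIN keeps only pairs where the ON condition holds.
Matching on a.auth_id = b.auth_id AND a.grp = b.grp. A NULL in a compared column never satisfies the condition.
Matched pairs: 2.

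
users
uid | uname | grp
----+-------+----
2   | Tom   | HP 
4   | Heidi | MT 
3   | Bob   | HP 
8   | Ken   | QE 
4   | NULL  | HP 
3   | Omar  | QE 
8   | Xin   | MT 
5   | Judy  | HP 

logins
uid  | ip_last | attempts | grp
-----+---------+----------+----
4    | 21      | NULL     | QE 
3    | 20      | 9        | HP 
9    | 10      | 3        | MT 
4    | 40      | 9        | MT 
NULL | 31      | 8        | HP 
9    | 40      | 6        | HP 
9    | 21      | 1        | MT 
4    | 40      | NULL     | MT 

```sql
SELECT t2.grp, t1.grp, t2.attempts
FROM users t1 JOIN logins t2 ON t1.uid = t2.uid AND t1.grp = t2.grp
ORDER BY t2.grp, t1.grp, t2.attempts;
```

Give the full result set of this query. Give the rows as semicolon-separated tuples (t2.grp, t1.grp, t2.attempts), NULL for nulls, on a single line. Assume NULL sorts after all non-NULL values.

(HP, HP, 9); (MT, MT, 9); (MT, MT, NULL)

INNER JOIN keeps only pairs where the ON condition holds.
Matching on t1.uid = t2.uid AND t1.grp = t2.grp. A NULL in a compared column never satisfies the condition.
- uid=2, grp=HP: no matching t2 row, dropped.
- uid=4, grp=MT: 2 matching t2 row(s), so 2 row(s) emitted.
- uid=3, grp=HP: 1 matching t2 row(s), so 1 row(s) emitted.
- uid=8, grp=QE: no matching t2 row, dropped.
- uid=4, grp=HP: no matching t2 row, dropped.
- uid=3, grp=QE: no matching t2 row, dropped.
- uid=8, grp=MT: no matching t2 row, dropped.
- uid=5, grp=HP: no matching t2 row, dropped.
After projecting and ordering:
t2.grp | t1.grp | t2.attempts
HP | HP | 9
MT | MT | 9
MT | MT | NULL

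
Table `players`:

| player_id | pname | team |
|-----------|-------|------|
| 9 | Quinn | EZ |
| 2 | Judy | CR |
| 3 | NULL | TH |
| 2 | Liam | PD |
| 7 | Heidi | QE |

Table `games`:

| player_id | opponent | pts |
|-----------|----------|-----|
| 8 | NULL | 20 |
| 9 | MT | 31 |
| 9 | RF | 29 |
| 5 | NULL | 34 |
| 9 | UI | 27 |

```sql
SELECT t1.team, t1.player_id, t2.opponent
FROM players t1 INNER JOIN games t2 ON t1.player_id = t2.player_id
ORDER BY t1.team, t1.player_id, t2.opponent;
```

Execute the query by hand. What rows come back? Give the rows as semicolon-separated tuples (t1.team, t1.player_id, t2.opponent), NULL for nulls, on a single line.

INNER JOIN keeps only pairs where the ON condition holds.
Matching on t1.player_id = t2.player_id.
- t1[0] player_id=9 → 3 match(es) in t2 → 3 row(s).
- t1[1] player_id=2 → no match; dropped.
- t1[2] player_id=3 → no match; dropped.
- t1[3] player_id=2 → no match; dropped.
- t1[4] player_id=7 → no match; dropped.
After projecting and ordering:
t1.team | t1.player_id | t2.opponent
EZ | 9 | MT
EZ | 9 | RF
EZ | 9 | UI

(EZ, 9, MT); (EZ, 9, RF); (EZ, 9, UI)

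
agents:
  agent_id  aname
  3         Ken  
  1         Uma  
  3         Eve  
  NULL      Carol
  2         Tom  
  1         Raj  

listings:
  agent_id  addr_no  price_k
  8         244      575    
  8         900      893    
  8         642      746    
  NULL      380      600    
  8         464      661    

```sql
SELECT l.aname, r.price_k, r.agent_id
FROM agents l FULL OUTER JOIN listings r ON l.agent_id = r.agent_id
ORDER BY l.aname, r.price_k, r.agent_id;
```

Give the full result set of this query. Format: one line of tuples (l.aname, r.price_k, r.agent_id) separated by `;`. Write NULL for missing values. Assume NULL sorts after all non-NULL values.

(Carol, NULL, NULL); (Eve, NULL, NULL); (Ken, NULL, NULL); (Raj, NULL, NULL); (Tom, NULL, NULL); (Uma, NULL, NULL); (NULL, 575, 8); (NULL, 600, NULL); (NULL, 661, 8); (NULL, 746, 8); (NULL, 893, 8)

FULL OUTER JOIN keeps every row from both sides; unmatched rows get NULL for the other side's columns.
Matching on l.agent_id = r.agent_id. A NULL in a compared column never satisfies the condition.
- agent_id=3: no r row matches, row kept with r columns NULL.
- agent_id=1: no r row matches, row kept with r columns NULL.
- agent_id=3: no r row matches, row kept with r columns NULL.
- agent_id=NULL: no r row matches, row kept with r columns NULL.
- agent_id=2: no r row matches, row kept with r columns NULL.
- agent_id=1: no r row matches, row kept with r columns NULL.
- 5 r row(s) had no l match → kept, l columns NULL.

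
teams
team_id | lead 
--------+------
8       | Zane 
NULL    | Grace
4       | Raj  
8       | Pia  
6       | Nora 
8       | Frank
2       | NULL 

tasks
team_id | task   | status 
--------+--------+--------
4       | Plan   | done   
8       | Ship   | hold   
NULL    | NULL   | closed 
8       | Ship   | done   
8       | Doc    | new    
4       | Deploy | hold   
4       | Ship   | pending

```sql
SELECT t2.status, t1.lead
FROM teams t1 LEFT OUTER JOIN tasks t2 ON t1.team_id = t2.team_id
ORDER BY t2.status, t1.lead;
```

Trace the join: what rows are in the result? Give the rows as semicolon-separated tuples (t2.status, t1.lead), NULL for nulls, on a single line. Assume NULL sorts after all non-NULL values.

LEFT JOIN keeps every row from `teams`; unmatched rows get NULL for `tasks`'s columns.
Matching on t1.team_id = t2.team_id. A NULL in a compared column never satisfies the condition.
- t1[0] team_id=8 → 3 match(es) in t2 → 3 row(s).
- t1[1] team_id=NULL → no match; kept with NULLs on the t2 side.
- t1[2] team_id=4 → 3 match(es) in t2 → 3 row(s).
- t1[3] team_id=8 → 3 match(es) in t2 → 3 row(s).
- t1[4] team_id=6 → no match; kept with NULLs on the t2 side.
- t1[5] team_id=8 → 3 match(es) in t2 → 3 row(s).
- t1[6] team_id=2 → no match; kept with NULLs on the t2 side.

(done, Frank); (done, Pia); (done, Raj); (done, Zane); (hold, Frank); (hold, Pia); (hold, Raj); (hold, Zane); (new, Frank); (new, Pia); (new, Zane); (pending, Raj); (NULL, Grace); (NULL, Nora); (NULL, NULL)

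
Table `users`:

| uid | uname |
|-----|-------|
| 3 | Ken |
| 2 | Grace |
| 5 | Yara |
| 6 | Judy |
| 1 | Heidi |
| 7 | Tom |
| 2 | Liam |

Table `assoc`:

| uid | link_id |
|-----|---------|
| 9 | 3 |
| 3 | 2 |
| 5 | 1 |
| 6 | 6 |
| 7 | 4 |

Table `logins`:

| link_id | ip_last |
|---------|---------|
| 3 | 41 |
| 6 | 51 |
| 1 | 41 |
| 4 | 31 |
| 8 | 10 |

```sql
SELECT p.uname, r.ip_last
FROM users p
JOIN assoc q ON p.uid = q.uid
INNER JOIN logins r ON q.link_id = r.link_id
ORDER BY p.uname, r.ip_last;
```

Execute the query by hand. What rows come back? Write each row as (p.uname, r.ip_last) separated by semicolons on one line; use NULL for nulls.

Evaluate left to right. First `users p INNER JOIN assoc q` on uid: 4 row(s).
Then INNER JOIN `logins r` on link_id: keep only rows whose q.link_id appears in r.

(Judy, 51); (Tom, 31); (Yara, 41)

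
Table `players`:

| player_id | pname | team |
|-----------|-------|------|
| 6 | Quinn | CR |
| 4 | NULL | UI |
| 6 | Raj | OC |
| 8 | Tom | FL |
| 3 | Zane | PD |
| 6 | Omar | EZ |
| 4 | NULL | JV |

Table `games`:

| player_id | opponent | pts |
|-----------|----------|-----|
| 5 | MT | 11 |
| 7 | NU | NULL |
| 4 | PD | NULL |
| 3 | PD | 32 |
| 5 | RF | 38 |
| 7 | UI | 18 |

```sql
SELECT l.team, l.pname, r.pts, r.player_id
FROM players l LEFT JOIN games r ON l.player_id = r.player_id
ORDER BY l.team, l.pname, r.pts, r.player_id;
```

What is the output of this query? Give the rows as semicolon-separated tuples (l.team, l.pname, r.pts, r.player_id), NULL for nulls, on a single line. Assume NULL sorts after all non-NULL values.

(CR, Quinn, NULL, NULL); (EZ, Omar, NULL, NULL); (FL, Tom, NULL, NULL); (JV, NULL, NULL, 4); (OC, Raj, NULL, NULL); (PD, Zane, 32, 3); (UI, NULL, NULL, 4)

LEFT JOIN keeps every row from `players`; unmatched rows get NULL for `games`'s columns.
Matching on l.player_id = r.player_id.
Matched pairs: 3; unmatched l rows kept: 4.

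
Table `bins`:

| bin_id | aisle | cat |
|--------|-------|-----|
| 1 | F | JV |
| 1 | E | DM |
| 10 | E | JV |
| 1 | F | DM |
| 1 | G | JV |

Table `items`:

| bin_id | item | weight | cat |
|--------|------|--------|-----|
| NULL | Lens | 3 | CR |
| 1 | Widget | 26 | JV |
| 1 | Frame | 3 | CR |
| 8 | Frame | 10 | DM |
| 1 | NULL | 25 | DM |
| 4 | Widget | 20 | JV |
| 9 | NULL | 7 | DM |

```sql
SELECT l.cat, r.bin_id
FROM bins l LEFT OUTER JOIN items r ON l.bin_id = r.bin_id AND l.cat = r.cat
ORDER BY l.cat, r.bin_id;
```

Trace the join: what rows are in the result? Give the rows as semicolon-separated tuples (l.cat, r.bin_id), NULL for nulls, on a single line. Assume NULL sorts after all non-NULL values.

LEFT JOIN keeps every row from `bins`; unmatched rows get NULL for `items`'s columns.
Matching on l.bin_id = r.bin_id AND l.cat = r.cat. A NULL in a compared column never satisfies the condition.
- l[0] bin_id=1, cat=JV → 1 match(es) in r → 1 row(s).
- l[1] bin_id=1, cat=DM → 1 match(es) in r → 1 row(s).
- l[2] bin_id=10, cat=JV → no match; kept with NULLs on the r side.
- l[3] bin_id=1, cat=DM → 1 match(es) in r → 1 row(s).
- l[4] bin_id=1, cat=JV → 1 match(es) in r → 1 row(s).
After projecting and ordering:
l.cat | r.bin_id
DM | 1
DM | 1
JV | 1
JV | 1
JV | NULL

(DM, 1); (DM, 1); (JV, 1); (JV, 1); (JV, NULL)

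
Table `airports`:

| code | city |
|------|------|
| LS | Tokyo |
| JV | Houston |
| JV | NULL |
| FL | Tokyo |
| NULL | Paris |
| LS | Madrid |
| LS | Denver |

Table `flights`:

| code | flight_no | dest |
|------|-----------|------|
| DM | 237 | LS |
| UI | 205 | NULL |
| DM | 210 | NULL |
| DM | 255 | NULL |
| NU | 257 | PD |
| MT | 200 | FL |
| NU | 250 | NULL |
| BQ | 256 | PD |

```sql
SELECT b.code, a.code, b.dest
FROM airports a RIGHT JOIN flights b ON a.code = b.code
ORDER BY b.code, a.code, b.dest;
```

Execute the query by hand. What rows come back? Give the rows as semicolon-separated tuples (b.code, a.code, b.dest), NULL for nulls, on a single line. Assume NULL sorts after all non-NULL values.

(BQ, NULL, PD); (DM, NULL, LS); (DM, NULL, NULL); (DM, NULL, NULL); (MT, NULL, FL); (NU, NULL, PD); (NU, NULL, NULL); (UI, NULL, NULL)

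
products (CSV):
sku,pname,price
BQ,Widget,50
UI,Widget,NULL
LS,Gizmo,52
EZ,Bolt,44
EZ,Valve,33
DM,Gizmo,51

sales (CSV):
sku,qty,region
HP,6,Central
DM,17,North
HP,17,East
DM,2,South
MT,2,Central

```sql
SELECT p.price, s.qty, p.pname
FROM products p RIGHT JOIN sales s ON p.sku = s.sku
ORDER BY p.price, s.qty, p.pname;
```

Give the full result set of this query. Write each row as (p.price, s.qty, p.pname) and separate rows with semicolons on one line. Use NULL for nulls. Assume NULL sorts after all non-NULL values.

(51, 2, Gizmo); (51, 17, Gizmo); (NULL, 2, NULL); (NULL, 6, NULL); (NULL, 17, NULL)

RIGHT JOIN keeps every row from `sales`; unmatched rows get NULL for `products`'s columns.
Matching on p.sku = s.sku.
Matched pairs: 2; unmatched s rows kept: 3.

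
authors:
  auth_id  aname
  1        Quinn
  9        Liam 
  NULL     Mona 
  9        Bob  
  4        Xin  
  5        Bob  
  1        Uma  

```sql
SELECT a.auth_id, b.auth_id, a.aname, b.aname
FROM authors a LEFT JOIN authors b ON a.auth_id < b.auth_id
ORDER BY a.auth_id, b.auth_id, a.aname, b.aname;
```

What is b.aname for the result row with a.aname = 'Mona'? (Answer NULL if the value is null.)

NULL

LEFT JOIN keeps every row from `authors a`; unmatched rows get NULL for `authors b`'s columns.
Matching on a.auth_id < b.auth_id. A NULL in a compared column never satisfies the condition.
Matched pairs: 13; unmatched a rows kept: 3.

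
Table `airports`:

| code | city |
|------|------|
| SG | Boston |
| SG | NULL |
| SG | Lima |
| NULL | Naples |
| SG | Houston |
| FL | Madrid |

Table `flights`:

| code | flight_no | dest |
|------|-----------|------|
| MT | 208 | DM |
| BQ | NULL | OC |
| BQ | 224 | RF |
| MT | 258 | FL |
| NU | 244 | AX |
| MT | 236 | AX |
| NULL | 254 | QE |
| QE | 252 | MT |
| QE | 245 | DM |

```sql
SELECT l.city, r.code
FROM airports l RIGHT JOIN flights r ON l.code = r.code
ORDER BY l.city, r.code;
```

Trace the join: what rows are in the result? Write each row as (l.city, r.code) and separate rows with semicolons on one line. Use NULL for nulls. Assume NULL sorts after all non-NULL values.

(NULL, BQ); (NULL, BQ); (NULL, MT); (NULL, MT); (NULL, MT); (NULL, NU); (NULL, QE); (NULL, QE); (NULL, NULL)

RIGHT JOIN keeps every row from `flights`; unmatched rows get NULL for `airports`'s columns.
Matching on l.code = r.code. A NULL in a compared column never satisfies the condition.
- l (code=SG) has no partner in r.
- l (code=SG) has no partner in r.
- l (code=SG) has no partner in r.
- l (code=NULL) has no partner in r.
- l (code=SG) has no partner in r.
- l (code=FL) has no partner in r.
- 9 r row(s) had no l match → kept, l columns NULL.
After projecting and ordering:
l.city | r.code
NULL | BQ
NULL | BQ
NULL | MT
NULL | MT
NULL | MT
NULL | NU
NULL | QE
NULL | QE
NULL | NULL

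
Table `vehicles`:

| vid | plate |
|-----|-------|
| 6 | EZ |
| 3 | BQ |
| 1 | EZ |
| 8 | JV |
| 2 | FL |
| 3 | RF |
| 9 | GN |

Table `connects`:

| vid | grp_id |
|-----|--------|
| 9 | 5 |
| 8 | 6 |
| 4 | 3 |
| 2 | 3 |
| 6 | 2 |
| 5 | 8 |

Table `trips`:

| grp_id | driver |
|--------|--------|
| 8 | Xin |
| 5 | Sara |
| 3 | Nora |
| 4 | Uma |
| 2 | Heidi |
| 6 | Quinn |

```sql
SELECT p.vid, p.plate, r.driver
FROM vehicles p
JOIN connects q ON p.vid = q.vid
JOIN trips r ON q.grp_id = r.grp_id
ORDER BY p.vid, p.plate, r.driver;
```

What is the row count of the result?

4

Evaluate left to right. First `vehicles p INNER JOIN connects q` on vid: 4 row(s).
Then INNER JOIN `trips r` on grp_id: keep only rows whose q.grp_id appears in r.
Result: 4 row(s).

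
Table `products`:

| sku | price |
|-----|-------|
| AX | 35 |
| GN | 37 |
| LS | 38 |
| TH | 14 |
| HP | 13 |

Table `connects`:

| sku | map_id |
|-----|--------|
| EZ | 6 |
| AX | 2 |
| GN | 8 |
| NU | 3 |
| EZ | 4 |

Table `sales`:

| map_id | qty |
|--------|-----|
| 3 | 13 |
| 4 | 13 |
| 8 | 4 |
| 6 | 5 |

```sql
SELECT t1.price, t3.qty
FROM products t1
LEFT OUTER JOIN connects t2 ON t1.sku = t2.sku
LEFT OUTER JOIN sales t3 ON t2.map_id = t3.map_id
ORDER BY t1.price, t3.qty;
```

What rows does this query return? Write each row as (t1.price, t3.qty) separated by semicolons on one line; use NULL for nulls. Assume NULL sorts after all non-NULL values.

(13, NULL); (14, NULL); (35, NULL); (37, 4); (38, NULL)

Joins associate left-to-right: products LEFT JOIN connects on sku gives 5 intermediate row(s).
Then LEFT JOIN `sales t3` on map_id: each of those 5 rows is kept; rows whose t2.map_id has no match in t3 get NULL for t3's columns.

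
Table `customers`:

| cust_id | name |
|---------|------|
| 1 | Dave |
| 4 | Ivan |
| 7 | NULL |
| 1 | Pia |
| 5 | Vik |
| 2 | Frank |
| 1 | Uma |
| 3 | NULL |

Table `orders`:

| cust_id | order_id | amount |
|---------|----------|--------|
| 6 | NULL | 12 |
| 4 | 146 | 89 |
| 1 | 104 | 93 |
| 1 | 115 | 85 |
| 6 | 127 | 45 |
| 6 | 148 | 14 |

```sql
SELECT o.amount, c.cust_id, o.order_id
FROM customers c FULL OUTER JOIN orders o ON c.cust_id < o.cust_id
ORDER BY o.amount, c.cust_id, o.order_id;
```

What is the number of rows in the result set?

FULL OUTER JOIN keeps every row from both sides; unmatched rows get NULL for the other side's columns.
Matching on c.cust_id < o.cust_id.
- cust_id=1: 4 matching o row(s), so 4 row(s) emitted.
- cust_id=4: 3 matching o row(s), so 3 row(s) emitted.
- cust_id=7: no o row matches, row kept with o columns NULL.
- cust_id=1: 4 matching o row(s), so 4 row(s) emitted.
- cust_id=5: 3 matching o row(s), so 3 row(s) emitted.
- cust_id=2: 4 matching o row(s), so 4 row(s) emitted.
- cust_id=1: 4 matching o row(s), so 4 row(s) emitted.
- cust_id=3: 4 matching o row(s), so 4 row(s) emitted.
- 2 row(s) from o found no c partner → padded with NULL.
Total: 26 matched + 3 padded = 29 rows.

29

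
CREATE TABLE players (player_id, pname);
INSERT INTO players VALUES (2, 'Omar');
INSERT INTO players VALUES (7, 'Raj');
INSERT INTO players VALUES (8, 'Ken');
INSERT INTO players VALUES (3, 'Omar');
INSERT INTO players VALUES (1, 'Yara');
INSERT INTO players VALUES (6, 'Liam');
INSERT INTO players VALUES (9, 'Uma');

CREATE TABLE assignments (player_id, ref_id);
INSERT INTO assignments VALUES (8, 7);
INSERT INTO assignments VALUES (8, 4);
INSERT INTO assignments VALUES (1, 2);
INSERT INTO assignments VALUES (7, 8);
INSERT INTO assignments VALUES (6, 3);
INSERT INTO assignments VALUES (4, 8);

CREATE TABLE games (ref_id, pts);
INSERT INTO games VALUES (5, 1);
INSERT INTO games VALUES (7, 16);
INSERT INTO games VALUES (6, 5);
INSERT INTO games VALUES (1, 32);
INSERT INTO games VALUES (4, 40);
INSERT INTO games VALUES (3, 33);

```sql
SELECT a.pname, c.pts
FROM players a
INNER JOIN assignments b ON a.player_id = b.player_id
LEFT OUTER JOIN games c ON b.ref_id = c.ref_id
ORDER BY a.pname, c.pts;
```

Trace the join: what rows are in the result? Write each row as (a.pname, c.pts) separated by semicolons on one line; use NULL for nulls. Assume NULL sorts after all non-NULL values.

(Ken, 16); (Ken, 40); (Liam, 33); (Raj, NULL); (Yara, NULL)

Joins associate left-to-right: players INNER JOIN assignments on player_id gives 5 intermediate row(s).
Then LEFT JOIN `games c` on ref_id: each of those 5 rows is kept; rows whose b.ref_id has no match in c get NULL for c's columns.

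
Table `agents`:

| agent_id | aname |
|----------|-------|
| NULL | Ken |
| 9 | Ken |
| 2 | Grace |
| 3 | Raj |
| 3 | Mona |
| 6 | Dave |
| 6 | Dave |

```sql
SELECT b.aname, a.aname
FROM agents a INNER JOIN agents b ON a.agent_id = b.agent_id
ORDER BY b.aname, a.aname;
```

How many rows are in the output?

10

INNER JOIN keeps only pairs where the ON condition holds.
Matching on a.agent_id = b.agent_id. A NULL in a compared column never satisfies the condition.
- a[0] agent_id=NULL → no match; dropped.
- a[1] agent_id=9 → 1 match(es) in b → 1 row(s).
- a[2] agent_id=2 → 1 match(es) in b → 1 row(s).
- a[3] agent_id=3 → 2 match(es) in b → 2 row(s).
- a[4] agent_id=3 → 2 match(es) in b → 2 row(s).
- a[5] agent_id=6 → 2 match(es) in b → 2 row(s).
- a[6] agent_id=6 → 2 match(es) in b → 2 row(s).
Total: 10 rows.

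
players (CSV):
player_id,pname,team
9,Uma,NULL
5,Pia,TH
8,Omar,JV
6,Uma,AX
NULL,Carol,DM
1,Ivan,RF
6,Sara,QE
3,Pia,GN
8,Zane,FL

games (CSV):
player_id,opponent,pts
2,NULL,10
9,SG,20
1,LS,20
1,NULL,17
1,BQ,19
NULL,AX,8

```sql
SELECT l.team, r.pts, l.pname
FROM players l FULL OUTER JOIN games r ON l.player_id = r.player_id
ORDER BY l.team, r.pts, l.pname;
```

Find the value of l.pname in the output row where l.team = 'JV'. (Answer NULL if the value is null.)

Omar

FULL OUTER JOIN keeps every row from both sides; unmatched rows get NULL for the other side's columns.
Matching on l.player_id = r.player_id. A NULL in a compared column never satisfies the condition.
- l (player_id=9) pairs with 1 row(s) of r.
- l (player_id=5) has no partner → padded with NULL.
- l (player_id=8) has no partner → padded with NULL.
- l (player_id=6) has no partner → padded with NULL.
- l (player_id=NULL) has no partner → padded with NULL.
- l (player_id=1) pairs with 3 row(s) of r.
- l (player_id=6) has no partner → padded with NULL.
- l (player_id=3) has no partner → padded with NULL.
- l (player_id=8) has no partner → padded with NULL.
- plus 2 unmatched r row(s), each kept with NULL l columns.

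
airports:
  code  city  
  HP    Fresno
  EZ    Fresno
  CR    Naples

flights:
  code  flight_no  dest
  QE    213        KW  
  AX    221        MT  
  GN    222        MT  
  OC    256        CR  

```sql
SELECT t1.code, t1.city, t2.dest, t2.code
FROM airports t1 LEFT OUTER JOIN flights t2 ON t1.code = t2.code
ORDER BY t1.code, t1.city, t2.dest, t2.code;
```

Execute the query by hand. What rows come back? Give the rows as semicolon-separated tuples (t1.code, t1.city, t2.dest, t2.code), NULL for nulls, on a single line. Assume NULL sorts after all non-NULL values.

LEFT JOIN keeps every row from `airports`; unmatched rows get NULL for `flights`'s columns.
Matching on t1.code = t2.code.
- t1 (code=HP) has no partner → padded with NULL.
- t1 (code=EZ) has no partner → padded with NULL.
- t1 (code=CR) has no partner → padded with NULL.
After projecting and ordering:
t1.code | t1.city | t2.dest | t2.code
CR | Naples | NULL | NULL
EZ | Fresno | NULL | NULL
HP | Fresno | NULL | NULL

(CR, Naples, NULL, NULL); (EZ, Fresno, NULL, NULL); (HP, Fresno, NULL, NULL)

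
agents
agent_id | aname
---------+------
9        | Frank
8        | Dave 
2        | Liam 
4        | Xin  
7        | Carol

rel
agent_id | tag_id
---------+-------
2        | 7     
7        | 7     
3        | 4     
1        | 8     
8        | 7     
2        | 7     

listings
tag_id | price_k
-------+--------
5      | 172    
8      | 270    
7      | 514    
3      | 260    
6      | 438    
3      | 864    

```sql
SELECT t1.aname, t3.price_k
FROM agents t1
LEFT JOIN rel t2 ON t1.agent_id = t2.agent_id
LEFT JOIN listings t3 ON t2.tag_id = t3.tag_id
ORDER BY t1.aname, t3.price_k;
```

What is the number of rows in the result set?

Step 1 — t1 LEFT JOIN t2 on agent_id → 6 row(s).
Then LEFT JOIN `listings t3` on tag_id: each of those 6 rows is kept; rows whose t2.tag_id has no match in t3 get NULL for t3's columns.
Result: 6 row(s).

6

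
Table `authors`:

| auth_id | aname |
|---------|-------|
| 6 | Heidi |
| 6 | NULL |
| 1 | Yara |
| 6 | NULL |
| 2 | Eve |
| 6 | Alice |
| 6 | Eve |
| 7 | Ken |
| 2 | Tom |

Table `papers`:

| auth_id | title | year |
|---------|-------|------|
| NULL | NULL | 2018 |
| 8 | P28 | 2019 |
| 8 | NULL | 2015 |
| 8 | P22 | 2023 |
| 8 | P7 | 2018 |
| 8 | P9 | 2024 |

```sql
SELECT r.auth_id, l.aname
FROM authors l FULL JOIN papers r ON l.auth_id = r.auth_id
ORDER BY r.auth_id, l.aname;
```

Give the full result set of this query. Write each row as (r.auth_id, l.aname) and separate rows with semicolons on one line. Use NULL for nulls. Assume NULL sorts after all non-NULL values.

(8, NULL); (8, NULL); (8, NULL); (8, NULL); (8, NULL); (NULL, Alice); (NULL, Eve); (NULL, Eve); (NULL, Heidi); (NULL, Ken); (NULL, Tom); (NULL, Yara); (NULL, NULL); (NULL, NULL); (NULL, NULL)

FULL OUTER JOIN keeps every row from both sides; unmatched rows get NULL for the other side's columns.
Matching on l.auth_id = r.auth_id. A NULL in a compared column never satisfies the condition.
Matched pairs: 0; unmatched l rows kept: 9; unmatched r rows kept: 6.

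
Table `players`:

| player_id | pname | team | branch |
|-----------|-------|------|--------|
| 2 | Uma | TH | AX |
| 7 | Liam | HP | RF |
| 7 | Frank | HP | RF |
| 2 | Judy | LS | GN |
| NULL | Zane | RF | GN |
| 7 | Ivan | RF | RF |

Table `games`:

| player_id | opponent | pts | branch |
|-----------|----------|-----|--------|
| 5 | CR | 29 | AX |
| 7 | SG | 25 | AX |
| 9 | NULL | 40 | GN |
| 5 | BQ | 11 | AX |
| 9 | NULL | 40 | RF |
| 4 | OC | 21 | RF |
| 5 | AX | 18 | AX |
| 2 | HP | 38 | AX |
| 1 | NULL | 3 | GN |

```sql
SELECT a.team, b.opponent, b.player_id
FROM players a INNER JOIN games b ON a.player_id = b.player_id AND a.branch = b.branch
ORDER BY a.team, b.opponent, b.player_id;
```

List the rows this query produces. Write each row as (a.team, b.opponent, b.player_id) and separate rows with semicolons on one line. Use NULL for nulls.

(TH, HP, 2)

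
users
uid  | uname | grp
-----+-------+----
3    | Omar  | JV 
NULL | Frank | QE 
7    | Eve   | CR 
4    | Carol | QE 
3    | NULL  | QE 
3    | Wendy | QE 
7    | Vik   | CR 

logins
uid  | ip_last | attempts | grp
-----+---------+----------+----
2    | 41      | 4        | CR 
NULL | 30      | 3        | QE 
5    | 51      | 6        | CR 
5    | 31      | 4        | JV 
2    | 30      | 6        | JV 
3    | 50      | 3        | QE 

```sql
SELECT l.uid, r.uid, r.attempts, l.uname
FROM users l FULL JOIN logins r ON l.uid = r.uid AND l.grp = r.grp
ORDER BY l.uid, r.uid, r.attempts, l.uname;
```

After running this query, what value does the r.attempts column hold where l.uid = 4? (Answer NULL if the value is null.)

FULL OUTER JOIN keeps every row from both sides; unmatched rows get NULL for the other side's columns.
Matching on l.uid = r.uid AND l.grp = r.grp. A NULL in a compared column never satisfies the condition.
Matched pairs: 2; unmatched l rows kept: 5; unmatched r rows kept: 5.

NULL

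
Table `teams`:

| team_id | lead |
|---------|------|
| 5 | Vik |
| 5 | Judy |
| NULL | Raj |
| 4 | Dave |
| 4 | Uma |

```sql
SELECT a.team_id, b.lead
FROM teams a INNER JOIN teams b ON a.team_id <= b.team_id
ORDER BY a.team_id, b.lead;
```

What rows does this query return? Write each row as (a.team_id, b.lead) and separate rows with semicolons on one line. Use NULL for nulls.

(4, Dave); (4, Dave); (4, Judy); (4, Judy); (4, Uma); (4, Uma); (4, Vik); (4, Vik); (5, Judy); (5, Judy); (5, Vik); (5, Vik)

INNER JOIN keeps only pairs where the ON condition holds.
Matching on a.team_id <= b.team_id. A NULL in a compared column never satisfies the condition.
- team_id=5: 2 matching b row(s), so 2 row(s) emitted.
- team_id=5: 2 matching b row(s), so 2 row(s) emitted.
- team_id=NULL: no matching b row, dropped.
- team_id=4: 4 matching b row(s), so 4 row(s) emitted.
- team_id=4: 4 matching b row(s), so 4 row(s) emitted.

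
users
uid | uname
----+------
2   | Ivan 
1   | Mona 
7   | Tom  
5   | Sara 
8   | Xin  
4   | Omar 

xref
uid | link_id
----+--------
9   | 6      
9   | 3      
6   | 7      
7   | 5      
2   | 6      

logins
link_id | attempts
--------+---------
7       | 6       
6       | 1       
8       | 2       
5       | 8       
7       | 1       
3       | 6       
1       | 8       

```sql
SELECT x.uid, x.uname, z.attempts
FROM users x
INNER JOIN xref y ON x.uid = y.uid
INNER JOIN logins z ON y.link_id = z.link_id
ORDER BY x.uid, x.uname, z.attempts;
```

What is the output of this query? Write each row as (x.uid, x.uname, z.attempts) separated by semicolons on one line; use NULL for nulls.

(2, Ivan, 1); (7, Tom, 8)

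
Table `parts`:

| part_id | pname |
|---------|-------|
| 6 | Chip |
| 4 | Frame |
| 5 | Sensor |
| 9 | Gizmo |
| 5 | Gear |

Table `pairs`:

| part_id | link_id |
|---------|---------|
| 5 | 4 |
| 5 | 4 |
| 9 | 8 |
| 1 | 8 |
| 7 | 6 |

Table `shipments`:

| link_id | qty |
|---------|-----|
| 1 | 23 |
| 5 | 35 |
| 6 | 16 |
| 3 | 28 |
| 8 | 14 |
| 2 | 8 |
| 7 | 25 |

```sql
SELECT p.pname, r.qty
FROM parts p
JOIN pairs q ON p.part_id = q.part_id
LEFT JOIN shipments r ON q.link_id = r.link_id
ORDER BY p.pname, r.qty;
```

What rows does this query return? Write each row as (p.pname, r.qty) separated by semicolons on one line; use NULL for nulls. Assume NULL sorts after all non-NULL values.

(Gear, NULL); (Gear, NULL); (Gizmo, 14); (Sensor, NULL); (Sensor, NULL)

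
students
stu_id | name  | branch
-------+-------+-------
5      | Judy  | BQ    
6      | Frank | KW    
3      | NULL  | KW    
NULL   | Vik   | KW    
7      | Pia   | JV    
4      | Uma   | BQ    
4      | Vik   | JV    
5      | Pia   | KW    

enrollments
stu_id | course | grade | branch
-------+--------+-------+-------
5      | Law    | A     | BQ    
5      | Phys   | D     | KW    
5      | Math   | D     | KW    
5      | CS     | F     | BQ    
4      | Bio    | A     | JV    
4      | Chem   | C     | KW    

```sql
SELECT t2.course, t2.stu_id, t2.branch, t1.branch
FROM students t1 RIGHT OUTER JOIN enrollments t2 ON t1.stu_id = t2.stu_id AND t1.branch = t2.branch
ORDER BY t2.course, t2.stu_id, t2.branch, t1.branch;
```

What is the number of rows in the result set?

6

RIGHT JOIN keeps every row from `enrollments`; unmatched rows get NULL for `students`'s columns.
Matching on t1.stu_id = t2.stu_id AND t1.branch = t2.branch. A NULL in a compared column never satisfies the condition.
Matched pairs: 5; unmatched t2 rows kept: 1.
Total: 5 matched + 1 padded = 6 rows.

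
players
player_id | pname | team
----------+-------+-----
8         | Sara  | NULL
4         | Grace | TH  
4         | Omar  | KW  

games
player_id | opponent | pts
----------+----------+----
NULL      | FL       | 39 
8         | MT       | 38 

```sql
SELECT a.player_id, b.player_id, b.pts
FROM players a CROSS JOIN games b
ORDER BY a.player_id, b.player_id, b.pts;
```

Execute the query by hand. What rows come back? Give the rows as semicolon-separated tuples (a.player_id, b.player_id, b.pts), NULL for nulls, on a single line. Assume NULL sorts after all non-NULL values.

CROSS JOIN pairs every row of `players` with every row of `games`: 3 × 2 = 6 rows.
After projecting and ordering:
a.player_id | b.player_id | b.pts
4 | 8 | 38
4 | 8 | 38
4 | NULL | 39
4 | NULL | 39
8 | 8 | 38
8 | NULL | 39

(4, 8, 38); (4, 8, 38); (4, NULL, 39); (4, NULL, 39); (8, 8, 38); (8, NULL, 39)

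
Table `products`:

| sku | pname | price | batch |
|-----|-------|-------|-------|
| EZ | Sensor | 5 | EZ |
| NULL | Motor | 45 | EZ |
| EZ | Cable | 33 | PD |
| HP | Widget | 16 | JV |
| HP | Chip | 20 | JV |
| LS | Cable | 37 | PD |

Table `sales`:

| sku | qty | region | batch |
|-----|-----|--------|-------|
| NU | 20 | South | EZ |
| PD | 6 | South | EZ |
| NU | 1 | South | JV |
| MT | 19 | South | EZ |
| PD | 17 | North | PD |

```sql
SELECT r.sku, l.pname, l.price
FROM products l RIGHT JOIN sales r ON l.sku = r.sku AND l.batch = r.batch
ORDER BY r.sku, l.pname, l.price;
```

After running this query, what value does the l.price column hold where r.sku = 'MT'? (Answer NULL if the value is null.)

RIGHT JOIN keeps every row from `sales`; unmatched rows get NULL for `products`'s columns.
Matching on l.sku = r.sku AND l.batch = r.batch. A NULL in a compared column never satisfies the condition.
- sku=EZ, batch=EZ: no matching r row.
- sku=NULL, batch=EZ: no matching r row.
- sku=EZ, batch=PD: no matching r row.
- sku=HP, batch=JV: no matching r row.
- sku=HP, batch=JV: no matching r row.
- sku=LS, batch=PD: no matching r row.
- plus 5 unmatched r row(s), each kept with NULL l columns.

NULL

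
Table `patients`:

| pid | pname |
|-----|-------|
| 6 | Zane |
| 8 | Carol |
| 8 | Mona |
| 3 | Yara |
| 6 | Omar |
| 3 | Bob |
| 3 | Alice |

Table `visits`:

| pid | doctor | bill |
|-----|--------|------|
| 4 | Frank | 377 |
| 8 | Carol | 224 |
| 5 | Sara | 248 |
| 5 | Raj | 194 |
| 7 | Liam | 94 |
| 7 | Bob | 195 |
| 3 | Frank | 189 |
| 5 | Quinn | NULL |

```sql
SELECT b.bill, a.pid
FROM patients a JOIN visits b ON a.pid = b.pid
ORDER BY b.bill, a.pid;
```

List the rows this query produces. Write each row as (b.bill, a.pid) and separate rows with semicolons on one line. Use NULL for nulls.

(189, 3); (189, 3); (189, 3); (224, 8); (224, 8)

INNER JOIN keeps only pairs where the ON condition holds.
Matching on a.pid = b.pid.
- a (pid=6) has no partner → excluded.
- a (pid=8) pairs with 1 row(s) of b.
- a (pid=8) pairs with 1 row(s) of b.
- a (pid=3) pairs with 1 row(s) of b.
- a (pid=6) has no partner → excluded.
- a (pid=3) pairs with 1 row(s) of b.
- a (pid=3) pairs with 1 row(s) of b.
After projecting and ordering:
b.bill | a.pid
189 | 3
189 | 3
189 | 3
224 | 8
224 | 8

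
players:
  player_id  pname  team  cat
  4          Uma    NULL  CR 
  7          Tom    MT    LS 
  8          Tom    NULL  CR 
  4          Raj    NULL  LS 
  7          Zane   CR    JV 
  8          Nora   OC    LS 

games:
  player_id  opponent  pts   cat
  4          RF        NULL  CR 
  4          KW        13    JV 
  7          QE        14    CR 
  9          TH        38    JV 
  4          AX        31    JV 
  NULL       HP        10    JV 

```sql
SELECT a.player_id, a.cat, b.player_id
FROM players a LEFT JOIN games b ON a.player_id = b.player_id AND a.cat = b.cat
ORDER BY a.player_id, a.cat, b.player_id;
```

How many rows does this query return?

LEFT JOIN keeps every row from `players`; unmatched rows get NULL for `games`'s columns.
Matching on a.player_id = b.player_id AND a.cat = b.cat. A NULL in a compared column never satisfies the condition.
- a row (player_id=4, cat=CR): matches 1 b row(s) → 1 output row(s).
- a row (player_id=7, cat=LS): no match → kept, b columns NULL.
- a row (player_id=8, cat=CR): no match → kept, b columns NULL.
- a row (player_id=4, cat=LS): no match → kept, b columns NULL.
- a row (player_id=7, cat=JV): no match → kept, b columns NULL.
- a row (player_id=8, cat=LS): no match → kept, b columns NULL.
Total: 1 matched + 5 padded = 6 rows.

6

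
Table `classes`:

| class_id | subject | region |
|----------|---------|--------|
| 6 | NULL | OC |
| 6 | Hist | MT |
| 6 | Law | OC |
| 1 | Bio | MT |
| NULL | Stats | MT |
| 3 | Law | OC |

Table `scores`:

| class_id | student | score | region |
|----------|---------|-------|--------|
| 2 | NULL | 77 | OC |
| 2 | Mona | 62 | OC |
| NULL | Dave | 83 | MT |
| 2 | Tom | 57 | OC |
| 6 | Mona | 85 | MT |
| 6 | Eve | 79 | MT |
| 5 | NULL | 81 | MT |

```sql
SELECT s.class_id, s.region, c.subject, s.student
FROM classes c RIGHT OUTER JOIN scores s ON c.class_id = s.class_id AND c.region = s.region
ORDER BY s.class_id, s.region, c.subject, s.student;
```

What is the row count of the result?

7

RIGHT JOIN keeps every row from `scores`; unmatched rows get NULL for `classes`'s columns.
Matching on c.class_id = s.class_id AND c.region = s.region. A NULL in a compared column never satisfies the condition.
Matched pairs: 2; unmatched s rows kept: 5.
Total: 2 matched + 5 padded = 7 rows.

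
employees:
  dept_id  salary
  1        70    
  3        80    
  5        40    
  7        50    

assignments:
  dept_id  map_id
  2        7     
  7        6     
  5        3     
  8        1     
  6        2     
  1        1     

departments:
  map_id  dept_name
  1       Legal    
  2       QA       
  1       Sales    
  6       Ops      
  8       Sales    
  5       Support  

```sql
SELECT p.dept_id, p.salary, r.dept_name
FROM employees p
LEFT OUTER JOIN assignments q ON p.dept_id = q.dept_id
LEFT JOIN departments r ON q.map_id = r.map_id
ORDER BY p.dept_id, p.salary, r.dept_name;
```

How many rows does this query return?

5

Evaluate left to right. First `employees p LEFT JOIN assignments q` on dept_id: 4 row(s).
Then LEFT JOIN `departments r` on map_id: each of those 4 rows is kept; rows whose q.map_id has no match in r get NULL for r's columns.
Result: 5 row(s).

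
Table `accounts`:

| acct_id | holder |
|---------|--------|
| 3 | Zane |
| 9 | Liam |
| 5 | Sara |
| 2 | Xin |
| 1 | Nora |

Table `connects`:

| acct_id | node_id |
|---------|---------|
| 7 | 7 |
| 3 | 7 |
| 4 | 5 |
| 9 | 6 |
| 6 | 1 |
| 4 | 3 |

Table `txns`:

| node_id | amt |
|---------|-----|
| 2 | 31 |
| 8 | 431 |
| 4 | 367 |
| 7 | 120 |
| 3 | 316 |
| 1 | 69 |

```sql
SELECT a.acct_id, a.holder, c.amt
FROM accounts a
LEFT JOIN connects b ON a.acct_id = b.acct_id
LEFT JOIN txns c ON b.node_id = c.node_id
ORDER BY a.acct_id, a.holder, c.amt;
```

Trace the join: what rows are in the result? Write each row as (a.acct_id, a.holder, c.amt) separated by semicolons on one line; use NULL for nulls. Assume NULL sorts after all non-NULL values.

(1, Nora, NULL); (2, Xin, NULL); (3, Zane, 120); (5, Sara, NULL); (9, Liam, NULL)

Evaluate left to right. First `accounts a LEFT JOIN connects b` on acct_id: 5 row(s).
Then LEFT JOIN `txns c` on node_id: each of those 5 rows is kept; rows whose b.node_id has no match in c get NULL for c's columns.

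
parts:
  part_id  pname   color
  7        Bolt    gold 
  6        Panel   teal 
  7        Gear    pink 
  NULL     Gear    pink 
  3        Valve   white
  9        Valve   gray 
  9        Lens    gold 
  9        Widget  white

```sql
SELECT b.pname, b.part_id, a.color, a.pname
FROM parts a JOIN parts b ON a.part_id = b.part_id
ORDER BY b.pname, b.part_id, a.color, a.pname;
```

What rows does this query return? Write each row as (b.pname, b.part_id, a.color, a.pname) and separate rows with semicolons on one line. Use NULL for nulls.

INNER JOIN keeps only pairs where the ON condition holds.
Matching on a.part_id = b.part_id. A NULL in a compared column never satisfies the condition.
- part_id=7: 2 matching b row(s), so 2 row(s) emitted.
- part_id=6: 1 matching b row(s), so 1 row(s) emitted.
- part_id=7: 2 matching b row(s), so 2 row(s) emitted.
- part_id=NULL: no matching b row, dropped.
- part_id=3: 1 matching b row(s), so 1 row(s) emitted.
- part_id=9: 3 matching b row(s), so 3 row(s) emitted.
- part_id=9: 3 matching b row(s), so 3 row(s) emitted.
- part_id=9: 3 matching b row(s), so 3 row(s) emitted.

(Bolt, 7, gold, Bolt); (Bolt, 7, pink, Gear); (Gear, 7, gold, Bolt); (Gear, 7, pink, Gear); (Lens, 9, gold, Lens); (Lens, 9, gray, Valve); (Lens, 9, white, Widget); (Panel, 6, teal, Panel); (Valve, 3, white, Valve); (Valve, 9, gold, Lens); (Valve, 9, gray, Valve); (Valve, 9, white, Widget); (Widget, 9, gold, Lens); (Widget, 9, gray, Valve); (Widget, 9, white, Widget)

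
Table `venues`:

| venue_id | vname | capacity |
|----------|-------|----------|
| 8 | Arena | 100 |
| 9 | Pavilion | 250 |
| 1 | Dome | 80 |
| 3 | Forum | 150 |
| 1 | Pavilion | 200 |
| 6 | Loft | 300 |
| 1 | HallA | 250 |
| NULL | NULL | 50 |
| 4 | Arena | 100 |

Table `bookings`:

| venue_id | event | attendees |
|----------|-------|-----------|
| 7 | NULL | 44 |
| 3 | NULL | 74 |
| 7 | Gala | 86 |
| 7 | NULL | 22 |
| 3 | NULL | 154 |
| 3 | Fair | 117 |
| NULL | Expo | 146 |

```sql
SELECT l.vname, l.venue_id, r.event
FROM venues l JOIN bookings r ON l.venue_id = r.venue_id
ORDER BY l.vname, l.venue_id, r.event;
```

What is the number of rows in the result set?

3

INNER JOIN keeps only pairs where the ON condition holds.
Matching on l.venue_id = r.venue_id. A NULL in a compared column never satisfies the condition.
- l row (venue_id=8): no match → dropped.
- l row (venue_id=9): no match → dropped.
- l row (venue_id=1): no match → dropped.
- l row (venue_id=3): matches 3 r row(s) → 3 output row(s).
- l row (venue_id=1): no match → dropped.
- l row (venue_id=6): no match → dropped.
- l row (venue_id=1): no match → dropped.
- l row (venue_id=NULL): no match → dropped.
- l row (venue_id=4): no match → dropped.
Total: 3 rows.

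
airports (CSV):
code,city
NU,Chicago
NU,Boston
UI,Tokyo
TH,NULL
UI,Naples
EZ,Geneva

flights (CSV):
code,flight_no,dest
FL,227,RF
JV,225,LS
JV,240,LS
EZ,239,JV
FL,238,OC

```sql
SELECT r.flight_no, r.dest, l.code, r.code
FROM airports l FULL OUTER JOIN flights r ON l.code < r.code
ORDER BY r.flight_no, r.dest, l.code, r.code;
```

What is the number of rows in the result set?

FULL OUTER JOIN keeps every row from both sides; unmatched rows get NULL for the other side's columns.
Matching on l.code < r.code.
- code=NU: no r row matches, row kept with r columns NULL.
- code=NU: no r row matches, row kept with r columns NULL.
- code=UI: no r row matches, row kept with r columns NULL.
- code=TH: no r row matches, row kept with r columns NULL.
- code=UI: no r row matches, row kept with r columns NULL.
- code=EZ: 4 matching r row(s), so 4 row(s) emitted.
- plus 1 unmatched r row(s), each kept with NULL l columns.
Total: 4 matched + 6 padded = 10 rows.

10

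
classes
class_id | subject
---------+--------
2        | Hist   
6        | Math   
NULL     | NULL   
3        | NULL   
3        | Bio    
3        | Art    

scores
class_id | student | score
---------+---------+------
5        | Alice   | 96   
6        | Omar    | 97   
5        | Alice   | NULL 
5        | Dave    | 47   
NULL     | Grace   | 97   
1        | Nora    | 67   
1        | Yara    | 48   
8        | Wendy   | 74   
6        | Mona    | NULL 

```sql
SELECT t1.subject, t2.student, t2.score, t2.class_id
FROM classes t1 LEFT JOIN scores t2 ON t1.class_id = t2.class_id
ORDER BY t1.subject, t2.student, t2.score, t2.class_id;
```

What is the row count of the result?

7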